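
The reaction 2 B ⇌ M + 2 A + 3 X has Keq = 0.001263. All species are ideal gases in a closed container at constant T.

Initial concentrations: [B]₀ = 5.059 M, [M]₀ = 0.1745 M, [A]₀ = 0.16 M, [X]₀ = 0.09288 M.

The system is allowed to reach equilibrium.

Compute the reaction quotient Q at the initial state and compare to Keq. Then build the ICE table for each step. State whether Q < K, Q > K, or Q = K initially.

Q₀ = 1.3985e-07 vs Keq = 0.001263 ⇒ Q<K, forward
Step 1:
                   B          M          A          X
  init         5.059     0.1745       0.16    0.09288
  Δ          -0.3709     0.1854     0.3709     0.5563
  eq           4.688     0.3599     0.5309     0.6492
  solve Keq expr → x = 0.1854; check Q = 0.001263

Q₀ = 1.3985e-07; Q < K (proceeds forward)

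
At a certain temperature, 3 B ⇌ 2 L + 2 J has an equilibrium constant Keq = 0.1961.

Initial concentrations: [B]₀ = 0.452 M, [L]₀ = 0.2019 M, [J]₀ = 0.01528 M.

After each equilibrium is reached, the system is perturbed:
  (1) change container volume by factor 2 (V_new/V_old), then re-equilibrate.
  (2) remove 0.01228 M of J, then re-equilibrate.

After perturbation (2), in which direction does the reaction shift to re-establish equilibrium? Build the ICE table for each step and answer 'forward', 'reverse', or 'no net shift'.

Direction: forward

Q₀ = 1.0306e-04 vs Keq = 0.1961 ⇒ Q<K, forward
Step 1:
                    B           L           J
  I             0.452      0.2019     0.01528
  C           -0.2094      0.1396      0.1396
  E            0.2426      0.3415      0.1549
  solve Keq expr → x = 0.06981; check Q = 0.1961
Then change container volume by factor 2 (V_new/V_old).
Step 2:
                    B           L           J
  I            0.1213      0.1708     0.07745
  C          -0.01383    0.009217    0.009217
  E            0.1075        0.18     0.08667
  solve Keq expr → x = 0.004609; check Q = 0.1961
Then remove 0.01228 M of J.
Step 3:
                    B           L           J
  I            0.1075        0.18     0.07439
  C         -0.005712    0.003808    0.003808
  E            0.1017      0.1838      0.0782
  solve Keq expr → x = 0.001904; check Q = 0.1961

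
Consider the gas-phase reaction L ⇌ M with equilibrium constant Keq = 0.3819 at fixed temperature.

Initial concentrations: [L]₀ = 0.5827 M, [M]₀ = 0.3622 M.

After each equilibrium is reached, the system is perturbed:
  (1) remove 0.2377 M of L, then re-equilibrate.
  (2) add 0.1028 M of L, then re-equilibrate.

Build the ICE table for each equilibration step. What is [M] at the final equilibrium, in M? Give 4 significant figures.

Q₀ = 0.6216 vs Keq = 0.3819 ⇒ Q>K, reverse
Step 1:
                   L          M
  I           0.5827     0.3622
  C           0.1011    -0.1011
  E           0.6838     0.2611
  solve Keq expr → x = -0.1011; check Q = 0.3819
Then remove 0.2377 M of L.
Step 2:
                   L          M
  I           0.4461     0.2611
  C          0.06569   -0.06569
  E           0.5118     0.1954
  solve Keq expr → x = -0.06569; check Q = 0.3819
Then add 0.1028 M of L.
Step 3:
                   L          M
  I           0.6146     0.1954
  C         -0.02841    0.02841
  E           0.5861     0.2239
  solve Keq expr → x = 0.02841; check Q = 0.3819

[M]_eq = 0.2239 M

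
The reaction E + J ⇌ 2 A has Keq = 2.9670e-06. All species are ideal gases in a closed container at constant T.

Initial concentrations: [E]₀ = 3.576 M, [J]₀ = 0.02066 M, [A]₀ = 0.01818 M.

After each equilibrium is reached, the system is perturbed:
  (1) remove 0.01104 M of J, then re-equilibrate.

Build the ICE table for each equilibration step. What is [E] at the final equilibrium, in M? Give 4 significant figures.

Q₀ = 0.004474 vs Keq = 2.9670e-06 ⇒ Q>K, reverse
Step 1:
                  E         J         A
  Initial     3.576   0.02066   0.01818
  Change    0.00881   0.00881  -0.01762
  Equil       3.585   0.02947 5.5986e-04
  solve Keq expr → x = -0.00881; check Q = 2.9670e-06
Then remove 0.01104 M of J.
Step 2:
                  E         J         A
  Initial     3.585   0.01843 5.5986e-04
  Change  5.8207e-05 5.8207e-05 -1.1641e-04
  Equil       3.585   0.01849 4.4345e-04
  solve Keq expr → x = -5.8207e-05; check Q = 2.9670e-06

[E]_eq = 3.585 M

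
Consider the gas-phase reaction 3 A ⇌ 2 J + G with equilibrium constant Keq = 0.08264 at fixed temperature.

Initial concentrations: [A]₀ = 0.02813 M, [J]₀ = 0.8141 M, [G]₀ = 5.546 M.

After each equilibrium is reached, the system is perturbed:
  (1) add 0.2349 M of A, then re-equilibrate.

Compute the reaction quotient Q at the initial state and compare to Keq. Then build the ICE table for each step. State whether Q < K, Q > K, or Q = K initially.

Q₀ = 1.6513e+05; Q > K (proceeds reverse)

Q₀ = 1.6513e+05 vs Keq = 0.08264 ⇒ Q>K, reverse
Step 1:
                  A         J         G
  Initial   0.02813    0.8141     5.546
  Change      1.019   -0.6792   -0.3396
  Equil       1.047    0.1349     5.206
  solve Keq expr → x = -0.3396; check Q = 0.08264
Then add 0.2349 M of A.
Step 2:
                  A         J         G
  Initial     1.282    0.1349     5.206
  Change   -0.05417   0.03612   0.01806
  Equil       1.228    0.1711     5.224
  solve Keq expr → x = 0.01806; check Q = 0.08264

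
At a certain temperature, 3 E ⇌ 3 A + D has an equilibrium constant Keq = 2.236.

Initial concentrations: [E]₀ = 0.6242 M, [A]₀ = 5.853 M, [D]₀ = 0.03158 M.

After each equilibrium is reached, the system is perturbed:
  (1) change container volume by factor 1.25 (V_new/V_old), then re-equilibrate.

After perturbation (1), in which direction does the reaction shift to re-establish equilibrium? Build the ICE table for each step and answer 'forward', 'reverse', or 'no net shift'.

Q₀ = 26.04 vs Keq = 2.236 ⇒ Q>K, reverse
Step 1:
                  E         A         D
  init       0.6242     5.853   0.03158
  Δ         0.08242  -0.08242  -0.02747
  eq         0.7066     5.771  0.004106
  solve Keq expr → x = -0.02747; check Q = 2.236
Then change container volume by factor 1.25 (V_new/V_old).
Step 2:
                  E         A         D
  init       0.5653     4.616  0.003284
  Δ       -0.002296  0.002296 7.6526e-04
  eq          0.563     4.619   0.00405
  solve Keq expr → x = 7.6526e-04; check Q = 2.236

Direction: forward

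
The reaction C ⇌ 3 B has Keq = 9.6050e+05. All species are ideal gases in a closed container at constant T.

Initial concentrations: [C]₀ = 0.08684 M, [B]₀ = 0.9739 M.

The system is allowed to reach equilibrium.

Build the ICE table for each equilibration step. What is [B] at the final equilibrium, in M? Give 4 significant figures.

Q₀ = 10.64 vs Keq = 9.6050e+05 ⇒ Q<K, forward
Step 1:
                    C           B
  init        0.08684      0.9739
  Δ          -0.08684      0.2605
  eq       1.9583e-06       1.234
  solve Keq expr → x = 0.08684; check Q = 9.6050e+05

[B]_eq = 1.234 M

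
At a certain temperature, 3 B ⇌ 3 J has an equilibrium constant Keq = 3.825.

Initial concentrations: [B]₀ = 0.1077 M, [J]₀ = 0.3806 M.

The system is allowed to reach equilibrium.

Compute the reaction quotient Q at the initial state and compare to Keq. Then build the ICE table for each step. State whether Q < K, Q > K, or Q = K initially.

Q₀ = 44.13; Q > K (proceeds reverse)

Q₀ = 44.13 vs Keq = 3.825 ⇒ Q>K, reverse
Step 1:
                  B         J
  I          0.1077    0.3806
  C         0.08275  -0.08275
  E          0.1905    0.2978
  solve Keq expr → x = -0.02758; check Q = 3.825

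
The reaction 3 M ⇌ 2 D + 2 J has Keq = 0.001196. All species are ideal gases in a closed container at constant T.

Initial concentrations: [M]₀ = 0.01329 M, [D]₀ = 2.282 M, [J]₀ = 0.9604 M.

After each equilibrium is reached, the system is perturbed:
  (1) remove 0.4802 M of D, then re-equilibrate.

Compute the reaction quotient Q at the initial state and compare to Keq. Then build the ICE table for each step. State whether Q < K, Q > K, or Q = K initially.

Q₀ = 2.0463e+06 vs Keq = 0.001196 ⇒ Q>K, reverse
Step 1:
                  M         D         J
  init      0.01329     2.282    0.9604
  Δ           1.378   -0.9188   -0.9188
  eq          1.391     1.363   0.04164
  solve Keq expr → x = -0.4594; check Q = 0.001196
Then remove 0.4802 M of D.
Step 2:
                  M         D         J
  init        1.391     0.883   0.04164
  Δ        -0.02897   0.01931   0.01931
  eq          1.362    0.9024   0.06095
  solve Keq expr → x = 0.009656; check Q = 0.001196

Q₀ = 2.0463e+06; Q > K (proceeds reverse)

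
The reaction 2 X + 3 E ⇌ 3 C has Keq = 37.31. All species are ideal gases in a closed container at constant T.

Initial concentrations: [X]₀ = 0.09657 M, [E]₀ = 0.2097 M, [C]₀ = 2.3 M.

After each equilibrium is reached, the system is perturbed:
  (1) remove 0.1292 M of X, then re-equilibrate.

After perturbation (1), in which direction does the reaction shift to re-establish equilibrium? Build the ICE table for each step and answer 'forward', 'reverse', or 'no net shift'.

Q₀ = 1.4148e+05 vs Keq = 37.31 ⇒ Q>K, reverse
Step 1:
                  X         E         C
  Initial   0.09657    0.2097       2.3
  Change     0.4005    0.6007   -0.6007
  Equil      0.4971    0.8104     1.699
  solve Keq expr → x = -0.2002; check Q = 37.31
Then remove 0.1292 M of X.
Step 2:
                  X         E         C
  Initial    0.3679    0.8104     1.699
  Change    0.04575   0.06863  -0.06863
  Equil      0.4136    0.8791     1.631
  solve Keq expr → x = -0.02288; check Q = 37.31

Direction: reverse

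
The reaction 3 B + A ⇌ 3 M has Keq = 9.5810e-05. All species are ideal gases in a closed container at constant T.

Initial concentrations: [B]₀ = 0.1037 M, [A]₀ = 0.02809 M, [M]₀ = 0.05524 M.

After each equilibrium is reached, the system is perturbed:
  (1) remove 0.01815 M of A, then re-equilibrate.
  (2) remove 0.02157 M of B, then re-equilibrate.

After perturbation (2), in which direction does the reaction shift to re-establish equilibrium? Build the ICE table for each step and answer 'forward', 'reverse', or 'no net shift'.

Q₀ = 5.381 vs Keq = 9.5810e-05 ⇒ Q>K, reverse
Step 1:
                  B         A         M
  init       0.1037   0.02809   0.05524
  Δ         0.05268   0.01756  -0.05268
  eq         0.1564   0.04565  0.002557
  solve Keq expr → x = -0.01756; check Q = 9.5810e-05
Then remove 0.01815 M of A.
Step 2:
                  B         A         M
  init       0.1564    0.0275  0.002557
  Δ       3.8876e-04 1.2959e-04 -3.8876e-04
  eq         0.1568   0.02763  0.002169
  solve Keq expr → x = -1.2959e-04; check Q = 9.5810e-05
Then remove 0.02157 M of B.
Step 3:
                  B         A         M
  init       0.1352   0.02763  0.002169
  Δ       2.9215e-04 9.7383e-05 -2.9215e-04
  eq         0.1355   0.02773  0.001877
  solve Keq expr → x = -9.7383e-05; check Q = 9.5810e-05

Direction: reverse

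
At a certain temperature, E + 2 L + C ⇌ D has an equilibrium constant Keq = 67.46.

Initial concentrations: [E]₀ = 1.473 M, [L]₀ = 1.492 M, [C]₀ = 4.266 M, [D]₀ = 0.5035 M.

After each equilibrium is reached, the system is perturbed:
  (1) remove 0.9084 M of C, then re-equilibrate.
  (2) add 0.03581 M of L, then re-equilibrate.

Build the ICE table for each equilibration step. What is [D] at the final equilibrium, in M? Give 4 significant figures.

[D]_eq = 1.22 M

Q₀ = 0.03599 vs Keq = 67.46 ⇒ Q<K, forward
Step 1:
                  E         L         C         D
  init        1.473     1.492     4.266    0.5035
  Δ         -0.7055    -1.411   -0.7055    0.7055
  eq         0.7675   0.08098      3.56     1.209
  solve Keq expr → x = 0.7055; check Q = 67.46
Then remove 0.9084 M of C.
Step 2:
                  E         L         C         D
  init       0.7675   0.08098     2.652     1.209
  Δ         0.00607   0.01214   0.00607  -0.00607
  eq         0.7736   0.09312     2.658     1.203
  solve Keq expr → x = -0.00607; check Q = 67.46
Then add 0.03581 M of L.
Step 3:
                  E         L         C         D
  init       0.7736    0.1289     2.658     1.203
  Δ        -0.01691  -0.03381  -0.01691   0.01691
  eq         0.7567   0.09512     2.641      1.22
  solve Keq expr → x = 0.01691; check Q = 67.46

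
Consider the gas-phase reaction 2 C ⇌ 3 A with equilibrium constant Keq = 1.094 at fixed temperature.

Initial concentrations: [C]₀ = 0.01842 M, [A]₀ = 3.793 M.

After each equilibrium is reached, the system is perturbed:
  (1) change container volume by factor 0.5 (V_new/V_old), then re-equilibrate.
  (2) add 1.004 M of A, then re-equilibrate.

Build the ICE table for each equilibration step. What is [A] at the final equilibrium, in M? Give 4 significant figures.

Q₀ = 1.6083e+05 vs Keq = 1.094 ⇒ Q>K, reverse
Step 1:
                   C          A
  I          0.01842      3.793
  C            1.587      -2.38
  E            1.605      1.413
  solve Keq expr → x = -0.7934; check Q = 1.094
Then change container volume by factor 0.5 (V_new/V_old).
Step 2:
                   C          A
  I            3.211      2.825
  C           0.2976    -0.4464
  E            3.508      2.379
  solve Keq expr → x = -0.1488; check Q = 1.094
Then add 1.004 M of A.
Step 3:
                   C          A
  I            3.508      3.383
  C           0.5171    -0.7756
  E            4.025      2.607
  solve Keq expr → x = -0.2585; check Q = 1.094

[A]_eq = 2.607 M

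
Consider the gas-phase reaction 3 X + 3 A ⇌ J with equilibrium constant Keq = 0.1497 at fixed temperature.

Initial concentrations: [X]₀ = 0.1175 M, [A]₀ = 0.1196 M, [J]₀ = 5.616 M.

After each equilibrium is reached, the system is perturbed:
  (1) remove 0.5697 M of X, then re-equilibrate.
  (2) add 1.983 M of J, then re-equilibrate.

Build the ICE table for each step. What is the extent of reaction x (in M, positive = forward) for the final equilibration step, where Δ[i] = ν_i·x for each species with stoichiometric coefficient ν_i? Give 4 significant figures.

x = -0.03355 M

Q₀ = 2.0236e+06 vs Keq = 0.1497 ⇒ Q>K, reverse
Step 1:
                    X           A           J
  Initial      0.1175      0.1196       5.616
  Change        1.679       1.679     -0.5598
  Equil         1.797       1.799       5.056
  solve Keq expr → x = -0.5598; check Q = 0.1497
Then remove 0.5697 M of X.
Step 2:
                    X           A           J
  Initial       1.227       1.799       5.056
  Change       0.3015      0.3015     -0.1005
  Equil         1.529         2.1       4.956
  solve Keq expr → x = -0.1005; check Q = 0.1497
Then add 1.983 M of J.
Step 3:
                    X           A           J
  Initial       1.529         2.1       6.939
  Change       0.1007      0.1007    -0.03355
  Equil         1.629       2.201       6.905
  solve Keq expr → x = -0.03355; check Q = 0.1497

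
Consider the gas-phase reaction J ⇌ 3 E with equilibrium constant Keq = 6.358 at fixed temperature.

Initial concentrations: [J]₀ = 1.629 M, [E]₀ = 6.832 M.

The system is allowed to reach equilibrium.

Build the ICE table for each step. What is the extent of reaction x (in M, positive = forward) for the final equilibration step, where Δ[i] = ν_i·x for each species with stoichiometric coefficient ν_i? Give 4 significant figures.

Q₀ = 195.8 vs Keq = 6.358 ⇒ Q>K, reverse
Step 1:
                   J          E
  I            1.629      6.832
  C            1.385     -4.156
  E            3.014      2.676
  solve Keq expr → x = -1.385; check Q = 6.358

x = -1.385 M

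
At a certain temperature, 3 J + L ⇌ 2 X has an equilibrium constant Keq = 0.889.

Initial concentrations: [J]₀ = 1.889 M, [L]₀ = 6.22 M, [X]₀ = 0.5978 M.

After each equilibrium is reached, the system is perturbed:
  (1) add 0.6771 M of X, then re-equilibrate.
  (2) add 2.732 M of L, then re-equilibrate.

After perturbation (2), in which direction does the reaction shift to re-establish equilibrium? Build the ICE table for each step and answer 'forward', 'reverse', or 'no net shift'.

Direction: forward

Q₀ = 0.008524 vs Keq = 0.889 ⇒ Q<K, forward
Step 1:
                   J          L          X
  init         1.889       6.22     0.5978
  Δ           -1.173    -0.3909     0.7819
  eq          0.7162      5.829       1.38
  solve Keq expr → x = 0.3909; check Q = 0.889
Then add 0.6771 M of X.
Step 2:
                   J          L          X
  init        0.7162      5.829      2.057
  Δ           0.1789    0.05963    -0.1193
  eq          0.8951      5.889      1.938
  solve Keq expr → x = -0.05963; check Q = 0.889
Then add 2.732 M of L.
Step 3:
                   J          L          X
  init        0.8951      8.621      1.938
  Δ         -0.08971    -0.0299    0.05981
  eq          0.8054      8.591      1.997
  solve Keq expr → x = 0.0299; check Q = 0.889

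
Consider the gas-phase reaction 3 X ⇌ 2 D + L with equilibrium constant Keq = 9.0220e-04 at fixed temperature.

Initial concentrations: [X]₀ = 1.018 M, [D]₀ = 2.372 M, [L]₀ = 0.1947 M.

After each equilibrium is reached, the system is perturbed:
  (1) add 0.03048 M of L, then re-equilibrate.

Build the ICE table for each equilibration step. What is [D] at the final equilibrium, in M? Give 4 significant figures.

Q₀ = 1.038 vs Keq = 9.0220e-04 ⇒ Q>K, reverse
Step 1:
                  X         D         L
  I           1.018     2.372    0.1947
  C          0.5813   -0.3875   -0.1938
  E           1.599     1.984 9.3711e-04
  solve Keq expr → x = -0.1938; check Q = 9.0220e-04
Then add 0.03048 M of L.
Step 2:
                  X         D         L
  I           1.599     1.984   0.03142
  C         0.09072  -0.06048  -0.03024
  E            1.69     1.924  0.001176
  solve Keq expr → x = -0.03024; check Q = 9.0220e-04

[D]_eq = 1.924 M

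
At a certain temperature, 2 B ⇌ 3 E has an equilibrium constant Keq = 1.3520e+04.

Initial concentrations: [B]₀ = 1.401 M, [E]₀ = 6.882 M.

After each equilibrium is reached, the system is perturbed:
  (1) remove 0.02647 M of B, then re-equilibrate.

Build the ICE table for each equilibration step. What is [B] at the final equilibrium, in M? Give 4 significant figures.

[B]_eq = 0.2176 M

Q₀ = 166.1 vs Keq = 1.3520e+04 ⇒ Q<K, forward
Step 1:
                    B           E
  init          1.401       6.882
  Δ            -1.182       1.773
  eq            0.219       8.655
  solve Keq expr → x = 0.591; check Q = 1.3520e+04
Then remove 0.02647 M of B.
Step 2:
                    B           E
  init         0.1925       8.655
  Δ           0.02505    -0.03757
  eq           0.2176       8.617
  solve Keq expr → x = -0.01252; check Q = 1.3520e+04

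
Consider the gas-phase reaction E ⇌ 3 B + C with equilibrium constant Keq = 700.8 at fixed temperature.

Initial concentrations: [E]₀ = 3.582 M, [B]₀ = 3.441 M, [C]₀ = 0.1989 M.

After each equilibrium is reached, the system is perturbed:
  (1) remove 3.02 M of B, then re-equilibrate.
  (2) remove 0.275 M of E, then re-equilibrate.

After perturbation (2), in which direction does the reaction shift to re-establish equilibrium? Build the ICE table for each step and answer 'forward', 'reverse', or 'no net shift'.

Direction: reverse

Q₀ = 2.262 vs Keq = 700.8 ⇒ Q<K, forward
Step 1:
                   E          B          C
  I            3.582      3.441     0.1989
  C           -1.752      5.255      1.752
  E             1.83      8.696      1.951
  solve Keq expr → x = 1.752; check Q = 700.8
Then remove 3.02 M of B.
Step 2:
                   E          B          C
  I             1.83      5.676      1.951
  C          -0.5121      1.536     0.5121
  E            1.318      7.212      2.463
  solve Keq expr → x = 0.5121; check Q = 700.8
Then remove 0.275 M of E.
Step 3:
                   E          B          C
  I            1.043      7.212      2.463
  C          0.08981    -0.2694   -0.08981
  E            1.133      6.943      2.373
  solve Keq expr → x = -0.08981; check Q = 700.8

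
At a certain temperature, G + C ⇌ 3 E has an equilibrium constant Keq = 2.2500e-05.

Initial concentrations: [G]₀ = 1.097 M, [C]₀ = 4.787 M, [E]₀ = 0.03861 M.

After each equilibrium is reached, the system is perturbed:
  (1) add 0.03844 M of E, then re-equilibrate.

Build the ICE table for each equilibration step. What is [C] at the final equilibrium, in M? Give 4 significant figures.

Q₀ = 1.0960e-05 vs Keq = 2.2500e-05 ⇒ Q<K, forward
Step 1:
                    G           C           E
  init          1.097       4.787     0.03861
  Δ         -0.003466   -0.003466      0.0104
  eq            1.094       4.784     0.04901
  solve Keq expr → x = 0.003466; check Q = 2.2500e-05
Then add 0.03844 M of E.
Step 2:
                    G           C           E
  init          1.094       4.784     0.08745
  Δ           0.01274     0.01274    -0.03821
  eq            1.106       4.796     0.04924
  solve Keq expr → x = -0.01274; check Q = 2.2500e-05

[C]_eq = 4.796 M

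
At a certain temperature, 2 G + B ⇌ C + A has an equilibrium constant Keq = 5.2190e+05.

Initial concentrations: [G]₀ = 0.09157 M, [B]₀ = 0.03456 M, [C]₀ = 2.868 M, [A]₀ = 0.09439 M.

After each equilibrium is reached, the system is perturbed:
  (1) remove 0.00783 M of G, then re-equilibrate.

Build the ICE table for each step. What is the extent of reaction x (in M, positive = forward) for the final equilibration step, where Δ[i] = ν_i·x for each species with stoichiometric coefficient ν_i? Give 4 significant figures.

x = -8.6588e-04 M

Q₀ = 934.2 vs Keq = 5.2190e+05 ⇒ Q<K, forward
Step 1:
                    G           B           C           A
  init        0.09157     0.03456       2.868     0.09439
  Δ           -0.0668     -0.0334      0.0334      0.0334
  eq          0.02477    0.001158       2.901      0.1278
  solve Keq expr → x = 0.0334; check Q = 5.2190e+05
Then remove 0.00783 M of G.
Step 2:
                    G           B           C           A
  init        0.01694    0.001158       2.901      0.1278
  Δ          0.001732  8.6588e-04 -8.6588e-04 -8.6588e-04
  eq          0.01867    0.002024       2.901      0.1269
  solve Keq expr → x = -8.6588e-04; check Q = 5.2190e+05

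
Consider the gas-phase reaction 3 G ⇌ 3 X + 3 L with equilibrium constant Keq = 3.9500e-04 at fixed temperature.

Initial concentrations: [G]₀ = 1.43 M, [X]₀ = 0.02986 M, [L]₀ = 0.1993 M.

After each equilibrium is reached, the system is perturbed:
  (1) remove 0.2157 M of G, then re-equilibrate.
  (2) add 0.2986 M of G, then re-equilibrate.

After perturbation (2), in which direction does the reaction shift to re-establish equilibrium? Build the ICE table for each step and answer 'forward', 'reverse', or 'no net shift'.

Q₀ = 7.2075e-08 vs Keq = 3.9500e-04 ⇒ Q<K, forward
Step 1:
                   G          X          L
  I             1.43    0.02986     0.1993
  C          -0.1978     0.1978     0.1978
  E            1.232     0.2277     0.3971
  solve Keq expr → x = 0.06594; check Q = 3.9500e-04
Then remove 0.2157 M of G.
Step 2:
                   G          X          L
  I            1.016     0.2277     0.3971
  C          0.02346   -0.02346   -0.02346
  E             1.04     0.2042     0.3737
  solve Keq expr → x = -0.007819; check Q = 3.9500e-04
Then add 0.2986 M of G.
Step 3:
                   G          X          L
  I            1.339     0.2042     0.3737
  C         -0.03206    0.03206    0.03206
  E            1.306     0.2363     0.4057
  solve Keq expr → x = 0.01069; check Q = 3.9500e-04

Direction: forward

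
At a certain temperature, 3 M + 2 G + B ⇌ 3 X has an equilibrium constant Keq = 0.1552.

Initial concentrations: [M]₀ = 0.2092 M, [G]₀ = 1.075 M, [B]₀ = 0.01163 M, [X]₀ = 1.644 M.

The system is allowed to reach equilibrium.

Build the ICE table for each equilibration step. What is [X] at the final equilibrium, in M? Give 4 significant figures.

Q₀ = 3.6110e+04 vs Keq = 0.1552 ⇒ Q>K, reverse
Step 1:
                    M           G           B           X
  init         0.2092       1.075     0.01163       1.644
  Δ            0.9918      0.6612      0.3306     -0.9918
  eq            1.201       1.736      0.3422      0.6522
  solve Keq expr → x = -0.3306; check Q = 0.1552

[X]_eq = 0.6522 M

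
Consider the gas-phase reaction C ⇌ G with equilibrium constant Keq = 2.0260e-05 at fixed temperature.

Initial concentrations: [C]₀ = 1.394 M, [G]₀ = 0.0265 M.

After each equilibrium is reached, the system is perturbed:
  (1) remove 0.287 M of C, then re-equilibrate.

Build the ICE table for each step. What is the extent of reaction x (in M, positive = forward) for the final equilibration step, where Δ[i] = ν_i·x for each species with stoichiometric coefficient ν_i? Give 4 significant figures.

Q₀ = 0.01901 vs Keq = 2.0260e-05 ⇒ Q>K, reverse
Step 1:
                    C           G
  Initial       1.394      0.0265
  Change      0.02647    -0.02647
  Equil          1.42  2.8779e-05
  solve Keq expr → x = -0.02647; check Q = 2.0260e-05
Then remove 0.287 M of C.
Step 2:
                    C           G
  Initial       1.133  2.8779e-05
  Change   5.8145e-06 -5.8145e-06
  Equil         1.133  2.2964e-05
  solve Keq expr → x = -5.8145e-06; check Q = 2.0260e-05

x = -5.8145e-06 M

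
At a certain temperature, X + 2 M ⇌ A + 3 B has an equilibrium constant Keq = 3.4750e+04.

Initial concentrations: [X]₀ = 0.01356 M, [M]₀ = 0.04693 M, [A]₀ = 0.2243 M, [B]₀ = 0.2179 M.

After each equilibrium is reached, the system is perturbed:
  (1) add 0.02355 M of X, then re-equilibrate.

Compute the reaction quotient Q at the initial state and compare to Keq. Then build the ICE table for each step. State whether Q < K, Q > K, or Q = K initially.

Q₀ = 77.7; Q < K (proceeds forward)

Q₀ = 77.7 vs Keq = 3.4750e+04 ⇒ Q<K, forward
Step 1:
                    X           M           A           B
  Initial     0.01356     0.04693      0.2243      0.2179
  Change     -0.01328    -0.02656     0.01328     0.03983
  Equil    2.8198e-04     0.02037      0.2376      0.2577
  solve Keq expr → x = 0.01328; check Q = 3.4750e+04
Then add 0.02355 M of X.
Step 2:
                    X           M           A           B
  Initial     0.02383     0.02037      0.2376      0.2577
  Change    -0.008562    -0.01712    0.008562     0.02569
  Equil       0.01527     0.00325      0.2461      0.2834
  solve Keq expr → x = 0.008562; check Q = 3.4750e+04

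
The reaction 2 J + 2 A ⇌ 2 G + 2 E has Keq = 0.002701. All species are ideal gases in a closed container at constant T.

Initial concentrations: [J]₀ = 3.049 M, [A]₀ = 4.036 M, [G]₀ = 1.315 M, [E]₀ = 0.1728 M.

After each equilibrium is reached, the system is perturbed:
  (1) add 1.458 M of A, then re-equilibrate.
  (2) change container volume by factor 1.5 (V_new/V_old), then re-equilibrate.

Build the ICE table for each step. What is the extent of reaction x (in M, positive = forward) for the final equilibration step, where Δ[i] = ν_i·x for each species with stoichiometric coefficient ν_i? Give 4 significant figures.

Q₀ = 3.4097e-04 vs Keq = 0.002701 ⇒ Q<K, forward
Step 1:
                  J         A         G         E
  init        3.049     4.036     1.315    0.1728
  Δ         -0.2014   -0.2014    0.2014    0.2014
  eq          2.848     3.835     1.516    0.3742
  solve Keq expr → x = 0.1007; check Q = 0.002701
Then add 1.458 M of A.
Step 2:
                  J         A         G         E
  init        2.848     5.293     1.516    0.3742
  Δ        -0.08994  -0.08994   0.08994   0.08994
  eq          2.758     5.203     1.606    0.4642
  solve Keq expr → x = 0.04497; check Q = 0.002701
Then change container volume by factor 1.5 (V_new/V_old).
Step 3:
                  J         A         G         E
  init        1.838     3.468     1.071    0.3094
  Δ               0         0         0         0
  eq          1.838     3.468     1.071    0.3094
  solve Keq expr → x = 0; check Q = 0.002701

x = 0 M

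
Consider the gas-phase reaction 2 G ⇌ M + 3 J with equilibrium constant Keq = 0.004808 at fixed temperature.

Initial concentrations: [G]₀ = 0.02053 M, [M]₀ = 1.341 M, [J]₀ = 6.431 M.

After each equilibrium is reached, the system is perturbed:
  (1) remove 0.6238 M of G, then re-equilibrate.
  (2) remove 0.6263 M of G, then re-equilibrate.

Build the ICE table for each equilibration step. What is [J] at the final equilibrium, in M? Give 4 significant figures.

Q₀ = 8.4623e+05 vs Keq = 0.004808 ⇒ Q>K, reverse
Step 1:
                    G           M           J
  init        0.02053       1.341       6.431
  Δ             2.677      -1.339      -4.016
  eq            2.698    0.002483       2.415
  solve Keq expr → x = -1.339; check Q = 0.004808
Then remove 0.6238 M of G.
Step 2:
                    G           M           J
  init          2.074    0.002483       2.415
  Δ          0.002014   -0.001007   -0.003021
  eq            2.076    0.001476       2.412
  solve Keq expr → x = -0.001007; check Q = 0.004808
Then remove 0.6263 M of G.
Step 3:
                    G           M           J
  init          1.449    0.001476       2.412
  Δ          0.001505 -7.5257e-04   -0.002258
  eq            1.451  7.2301e-04        2.41
  solve Keq expr → x = -7.5257e-04; check Q = 0.004808

[J]_eq = 2.41 M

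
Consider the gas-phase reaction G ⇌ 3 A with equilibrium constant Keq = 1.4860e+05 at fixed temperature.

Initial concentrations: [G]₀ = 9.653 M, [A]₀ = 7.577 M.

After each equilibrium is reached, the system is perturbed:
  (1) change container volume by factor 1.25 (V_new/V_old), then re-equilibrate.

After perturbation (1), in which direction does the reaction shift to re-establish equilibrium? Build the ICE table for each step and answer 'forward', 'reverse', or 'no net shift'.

Direction: forward

Q₀ = 45.06 vs Keq = 1.4860e+05 ⇒ Q<K, forward
Step 1:
                   G          A
  Initial      9.653      7.577
  Change      -9.349      28.05
  Equil       0.3042      35.62
  solve Keq expr → x = 9.349; check Q = 1.4860e+05
Then change container volume by factor 1.25 (V_new/V_old).
Step 2:
                   G          A
  Initial     0.2434       28.5
  Change    -0.08347     0.2504
  Equil       0.1599      28.75
  solve Keq expr → x = 0.08347; check Q = 1.4860e+05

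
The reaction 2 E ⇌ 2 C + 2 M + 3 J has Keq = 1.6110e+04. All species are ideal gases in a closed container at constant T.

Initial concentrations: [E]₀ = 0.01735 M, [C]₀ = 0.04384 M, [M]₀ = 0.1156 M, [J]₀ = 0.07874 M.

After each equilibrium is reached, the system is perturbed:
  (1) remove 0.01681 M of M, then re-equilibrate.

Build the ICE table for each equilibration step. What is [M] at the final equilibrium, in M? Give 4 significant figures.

[M]_eq = 0.1161 M

Q₀ = 4.1653e-05 vs Keq = 1.6110e+04 ⇒ Q<K, forward
Step 1:
                   E          C          M          J
  I          0.01735    0.04384     0.1156    0.07874
  C         -0.01735    0.01735    0.01735    0.02602
  E       2.1732e-06    0.06119     0.1329     0.1048
  solve Keq expr → x = 0.008674; check Q = 1.6110e+04
Then remove 0.01681 M of M.
Step 2:
                   E          C          M          J
  I       2.1732e-06    0.06119     0.1161     0.1048
  C       -2.7476e-07 2.7476e-07 2.7476e-07 4.1214e-07
  E       1.8985e-06    0.06119     0.1161     0.1048
  solve Keq expr → x = 1.3738e-07; check Q = 1.6110e+04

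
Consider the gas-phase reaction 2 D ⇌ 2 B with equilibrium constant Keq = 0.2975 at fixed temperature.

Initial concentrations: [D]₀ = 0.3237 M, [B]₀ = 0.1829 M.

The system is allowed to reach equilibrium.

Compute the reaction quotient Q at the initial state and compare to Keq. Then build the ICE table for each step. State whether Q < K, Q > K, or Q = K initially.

Q₀ = 0.3193 vs Keq = 0.2975 ⇒ Q>K, reverse
Step 1:
                   D          B
  Initial     0.3237     0.1829
  Change    0.004104  -0.004104
  Equil       0.3278     0.1788
  solve Keq expr → x = -0.002052; check Q = 0.2975

Q₀ = 0.3193; Q > K (proceeds reverse)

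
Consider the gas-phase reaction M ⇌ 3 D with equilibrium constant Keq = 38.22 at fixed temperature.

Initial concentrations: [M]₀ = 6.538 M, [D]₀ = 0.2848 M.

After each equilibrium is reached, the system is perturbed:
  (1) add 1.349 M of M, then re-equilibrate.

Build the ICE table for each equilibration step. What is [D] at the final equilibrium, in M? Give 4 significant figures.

Q₀ = 0.003533 vs Keq = 38.22 ⇒ Q<K, forward
Step 1:
                    M           D
  Initial       6.538      0.2848
  Change       -1.792       5.376
  Equil         4.746       5.661
  solve Keq expr → x = 1.792; check Q = 38.22
Then add 1.349 M of M.
Step 2:
                    M           D
  Initial       6.095       5.661
  Change      -0.1474      0.4423
  Equil         5.948       6.103
  solve Keq expr → x = 0.1474; check Q = 38.22

[D]_eq = 6.103 M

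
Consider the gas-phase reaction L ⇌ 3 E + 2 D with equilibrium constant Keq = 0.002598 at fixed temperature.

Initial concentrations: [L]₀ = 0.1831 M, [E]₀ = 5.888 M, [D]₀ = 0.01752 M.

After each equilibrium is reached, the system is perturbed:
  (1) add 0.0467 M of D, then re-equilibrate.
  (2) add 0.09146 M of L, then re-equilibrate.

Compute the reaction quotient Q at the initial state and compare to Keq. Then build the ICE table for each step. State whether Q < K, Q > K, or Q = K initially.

Q₀ = 0.3422 vs Keq = 0.002598 ⇒ Q>K, reverse
Step 1:
                  L         E         D
  I          0.1831     5.888   0.01752
  C        0.007975  -0.02393  -0.01595
  E          0.1911     5.864  0.001569
  solve Keq expr → x = -0.007975; check Q = 0.002598
Then add 0.0467 M of D.
Step 2:
                  L         E         D
  I          0.1911     5.864   0.04827
  C         0.02329  -0.06987  -0.04658
  E          0.2144     5.794  0.001692
  solve Keq expr → x = -0.02329; check Q = 0.002598
Then add 0.09146 M of L.
Step 3:
                  L         E         D
  I          0.3058     5.794  0.001692
  C       -1.6409e-04 4.9226e-04 3.2817e-04
  E          0.3057     5.795   0.00202
  solve Keq expr → x = 1.6409e-04; check Q = 0.002598

Q₀ = 0.3422; Q > K (proceeds reverse)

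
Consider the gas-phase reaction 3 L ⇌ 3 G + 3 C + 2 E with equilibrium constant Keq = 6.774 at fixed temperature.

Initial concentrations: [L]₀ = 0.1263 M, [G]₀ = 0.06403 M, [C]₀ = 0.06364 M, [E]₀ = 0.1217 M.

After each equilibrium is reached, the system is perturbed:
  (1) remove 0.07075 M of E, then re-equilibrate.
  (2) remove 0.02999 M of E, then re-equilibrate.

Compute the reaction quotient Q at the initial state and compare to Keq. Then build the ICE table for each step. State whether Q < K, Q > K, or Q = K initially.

Q₀ = 4.9741e-07; Q < K (proceeds forward)

Q₀ = 4.9741e-07 vs Keq = 6.774 ⇒ Q<K, forward
Step 1:
                  L         G         C         E
  Initial    0.1263   0.06403   0.06364    0.1217
  Change    -0.1201    0.1201    0.1201    0.0801
  Equil    0.006155    0.1842    0.1838    0.2018
  solve Keq expr → x = 0.04005; check Q = 6.774
Then remove 0.07075 M of E.
Step 2:
                  L         G         C         E
  Initial  0.006155    0.1842    0.1838     0.131
  Change  -0.001444  0.001444  0.001444 9.6239e-04
  Equil    0.004711    0.1856    0.1852     0.132
  solve Keq expr → x = 4.8120e-04; check Q = 6.774
Then remove 0.02999 M of E.
Step 3:
                  L         G         C         E
  Initial  0.004711    0.1856    0.1852     0.102
  Change  -7.0140e-04 7.0140e-04 7.0140e-04 4.6760e-04
  Equil     0.00401    0.1863    0.1859    0.1025
  solve Keq expr → x = 2.3380e-04; check Q = 6.774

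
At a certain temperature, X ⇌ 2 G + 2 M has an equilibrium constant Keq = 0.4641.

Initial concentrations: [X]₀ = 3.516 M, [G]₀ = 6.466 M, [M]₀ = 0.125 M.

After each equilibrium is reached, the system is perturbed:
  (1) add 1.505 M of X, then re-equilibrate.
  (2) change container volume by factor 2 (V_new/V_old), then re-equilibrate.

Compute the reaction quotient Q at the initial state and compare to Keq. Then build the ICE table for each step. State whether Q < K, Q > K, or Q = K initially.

Q₀ = 0.1858; Q < K (proceeds forward)

Q₀ = 0.1858 vs Keq = 0.4641 ⇒ Q<K, forward
Step 1:
                    X           G           M
  init          3.516       6.466       0.125
  Δ          -0.03474     0.06949     0.06949
  eq            3.481       6.535      0.1945
  solve Keq expr → x = 0.03474; check Q = 0.4641
Then add 1.505 M of X.
Step 2:
                    X           G           M
  init          4.986       6.535      0.1945
  Δ          -0.01828     0.03655     0.03655
  eq            4.968       6.572       0.231
  solve Keq expr → x = 0.01828; check Q = 0.4641
Then change container volume by factor 2 (V_new/V_old).
Step 3:
                    X           G           M
  init          2.484       3.286      0.1155
  Δ          -0.09384      0.1877      0.1877
  eq             2.39       3.474      0.3032
  solve Keq expr → x = 0.09384; check Q = 0.4641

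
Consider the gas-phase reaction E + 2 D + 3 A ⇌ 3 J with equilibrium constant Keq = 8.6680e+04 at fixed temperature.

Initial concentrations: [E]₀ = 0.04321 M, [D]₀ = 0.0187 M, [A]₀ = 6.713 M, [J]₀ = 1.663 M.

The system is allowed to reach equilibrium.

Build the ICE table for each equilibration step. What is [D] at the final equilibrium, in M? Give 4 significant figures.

Q₀ = 1006 vs Keq = 8.6680e+04 ⇒ Q<K, forward
Step 1:
                  E         D         A         J
  I         0.04321    0.0187     6.713     1.663
  C         -0.0082   -0.0164   -0.0246    0.0246
  E         0.03501  0.002301     6.688     1.688
  solve Keq expr → x = 0.0082; check Q = 8.6680e+04

[D]_eq = 0.002301 M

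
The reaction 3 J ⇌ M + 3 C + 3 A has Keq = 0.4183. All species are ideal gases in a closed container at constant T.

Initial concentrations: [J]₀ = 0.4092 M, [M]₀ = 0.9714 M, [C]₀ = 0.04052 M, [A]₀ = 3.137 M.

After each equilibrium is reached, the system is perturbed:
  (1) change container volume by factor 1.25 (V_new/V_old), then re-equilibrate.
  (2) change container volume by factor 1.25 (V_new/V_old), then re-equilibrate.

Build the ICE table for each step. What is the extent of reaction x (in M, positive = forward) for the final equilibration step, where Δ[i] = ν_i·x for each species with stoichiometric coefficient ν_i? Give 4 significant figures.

Q₀ = 0.02912 vs Keq = 0.4183 ⇒ Q<K, forward
Step 1:
                   J          M          C          A
  init        0.4092     0.9714    0.04052      3.137
  Δ         -0.04537    0.01512    0.04537    0.04537
  eq          0.3638     0.9865    0.08589      3.182
  solve Keq expr → x = 0.01512; check Q = 0.4183
Then change container volume by factor 1.25 (V_new/V_old).
Step 2:
                   J          M          C          A
  init        0.2911     0.7892    0.06871      2.546
  Δ         -0.01746   0.005819    0.01746    0.01746
  eq          0.2736      0.795    0.08617      2.563
  solve Keq expr → x = 0.005819; check Q = 0.4183
Then change container volume by factor 1.25 (V_new/V_old).
Step 3:
                   J          M          C          A
  init        0.2189      0.636    0.06894      2.051
  Δ         -0.01613   0.005378    0.01613    0.01613
  eq          0.2028     0.6414    0.08507      2.067
  solve Keq expr → x = 0.005378; check Q = 0.4183

x = 0.005378 M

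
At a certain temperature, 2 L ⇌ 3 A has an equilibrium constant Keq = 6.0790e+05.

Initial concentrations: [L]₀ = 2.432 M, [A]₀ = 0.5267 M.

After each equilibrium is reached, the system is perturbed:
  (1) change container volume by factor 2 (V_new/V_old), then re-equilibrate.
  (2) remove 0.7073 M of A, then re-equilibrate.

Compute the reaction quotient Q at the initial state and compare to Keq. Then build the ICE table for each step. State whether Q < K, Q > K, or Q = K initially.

Q₀ = 0.0247; Q < K (proceeds forward)

Q₀ = 0.0247 vs Keq = 6.0790e+05 ⇒ Q<K, forward
Step 1:
                   L          A
  Initial      2.432     0.5267
  Change      -2.421      3.632
  Equil      0.01088      4.158
  solve Keq expr → x = 1.211; check Q = 6.0790e+05
Then change container volume by factor 2 (V_new/V_old).
Step 2:
                   L          A
  Initial   0.005438      2.079
  Change   -0.001586   0.002379
  Equil     0.003852      2.082
  solve Keq expr → x = 7.9308e-04; check Q = 6.0790e+05
Then remove 0.7073 M of A.
Step 3:
                   L          A
  Initial   0.003852      1.374
  Change    -0.00178   0.002669
  Equil     0.002072      1.377
  solve Keq expr → x = 8.8977e-04; check Q = 6.0790e+05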